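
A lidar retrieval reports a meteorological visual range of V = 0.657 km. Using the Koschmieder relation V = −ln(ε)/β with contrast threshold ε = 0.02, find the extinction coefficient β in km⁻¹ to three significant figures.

5.95 km⁻¹

β = −ln(0.02) / V = 3.912 / 0.657 = 5.9544 km⁻¹.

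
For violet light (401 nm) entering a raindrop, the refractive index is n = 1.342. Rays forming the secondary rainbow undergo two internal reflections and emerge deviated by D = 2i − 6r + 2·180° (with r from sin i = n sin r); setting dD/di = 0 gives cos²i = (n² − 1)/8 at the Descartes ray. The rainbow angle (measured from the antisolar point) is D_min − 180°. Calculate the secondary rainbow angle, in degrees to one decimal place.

53.2°

cos²i = (1.80096 − 1)/8 = 0.10012; i = arccos(0.31642) = 71.554°.
sin r = sin 71.554°/1.342 = 0.70687; r = 44.981°.
D_min = 2·71.554° − 6·44.981° + 360° = 233.222°.
Rainbow angle = D_min − 180° = 53.222°.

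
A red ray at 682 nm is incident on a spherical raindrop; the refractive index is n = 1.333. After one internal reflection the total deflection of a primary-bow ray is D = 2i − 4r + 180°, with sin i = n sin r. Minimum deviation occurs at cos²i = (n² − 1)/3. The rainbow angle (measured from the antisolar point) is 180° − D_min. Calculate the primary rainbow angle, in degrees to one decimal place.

cos²i = (1.77689 − 1)/3 = 0.25896; i = arccos(0.50888) = 59.410°.
sin r = sin 59.410°/1.333 = 0.64579; r = 40.225°.
D_min = 2·59.410° − 4·40.225° + 180° = 137.922°.
Rainbow angle = 180° − D_min = 42.078°.

42.1°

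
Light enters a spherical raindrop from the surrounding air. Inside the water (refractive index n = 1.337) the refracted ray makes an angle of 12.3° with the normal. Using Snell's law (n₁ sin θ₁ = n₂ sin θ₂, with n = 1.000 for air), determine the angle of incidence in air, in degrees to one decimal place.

16.5°

Snell: sin θ_i = n · sin θ_r = 1.337 × sin 12.3° = 1.337 × 0.2130 = 0.2848.
θ_i = arcsin(0.2848) = 16.55°.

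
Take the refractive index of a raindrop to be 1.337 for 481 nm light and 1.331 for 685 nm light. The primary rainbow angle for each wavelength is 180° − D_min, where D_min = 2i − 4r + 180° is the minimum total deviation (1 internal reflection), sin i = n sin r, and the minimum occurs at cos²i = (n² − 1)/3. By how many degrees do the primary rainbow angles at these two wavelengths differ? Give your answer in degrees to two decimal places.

At 481 nm (n = 1.337): cos²i = 0.26252 → i = 59.178°, r = 39.964°, D_min = 138.500°, rainbow angle = 41.500°.
At 685 nm (n = 1.331): cos²i = 0.25719 → i = 59.527°, r = 40.356°, D_min = 137.630°, rainbow angle = 42.370°.
Angular width = |41.500° − 42.370°| = 0.870°.

0.87°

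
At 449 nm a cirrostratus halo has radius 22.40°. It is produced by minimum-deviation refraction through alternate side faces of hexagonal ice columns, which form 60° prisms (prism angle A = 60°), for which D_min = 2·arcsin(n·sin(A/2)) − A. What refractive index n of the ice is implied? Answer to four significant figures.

Rearranging: n = sin((D_min + A)/2) / sin(A/2).
(D_min + A)/2 = (22.40° + 60°)/2 = 41.200°.
n = sin 41.200° / sin 30° = 0.6587 / 0.5000 = 1.3174.

1.317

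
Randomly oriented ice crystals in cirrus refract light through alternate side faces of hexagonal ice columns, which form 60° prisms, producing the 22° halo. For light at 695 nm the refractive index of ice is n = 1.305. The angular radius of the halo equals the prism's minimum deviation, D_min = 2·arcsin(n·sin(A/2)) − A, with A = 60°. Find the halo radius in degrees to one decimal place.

n·sin(A/2) = 1.305 × sin 30° = 1.305 × 0.5000 = 0.6525.
D_min = 2·arcsin(0.6525) − 60° = 2 × 40.730° − 60° = 21.461°.

21.5°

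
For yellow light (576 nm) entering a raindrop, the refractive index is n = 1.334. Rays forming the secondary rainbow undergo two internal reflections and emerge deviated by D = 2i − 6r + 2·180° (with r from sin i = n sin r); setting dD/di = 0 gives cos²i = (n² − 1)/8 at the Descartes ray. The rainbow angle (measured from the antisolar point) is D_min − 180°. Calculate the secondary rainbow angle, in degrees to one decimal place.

51.2°

cos²i = (1.77956 − 1)/8 = 0.09744; i = arccos(0.31216) = 71.810°.
sin r = sin 71.810°/1.334 = 0.71217; r = 45.411°.
D_min = 2·71.810° − 6·45.411° + 360° = 231.153°.
Rainbow angle = D_min − 180° = 51.153°.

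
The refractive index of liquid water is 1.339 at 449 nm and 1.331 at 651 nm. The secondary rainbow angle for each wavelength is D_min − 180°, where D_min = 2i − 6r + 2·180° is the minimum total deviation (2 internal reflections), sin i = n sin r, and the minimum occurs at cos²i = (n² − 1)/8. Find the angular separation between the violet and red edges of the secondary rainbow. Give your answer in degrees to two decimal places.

At 449 nm (n = 1.339): cos²i = 0.09912 → i = 71.650°, r = 45.141°, D_min = 232.451°, rainbow angle = 52.451°.
At 651 nm (n = 1.331): cos²i = 0.09645 → i = 71.907°, r = 45.575°, D_min = 230.365°, rainbow angle = 50.365°.
Angular width = |52.451° − 50.365°| = 2.086°.

2.09°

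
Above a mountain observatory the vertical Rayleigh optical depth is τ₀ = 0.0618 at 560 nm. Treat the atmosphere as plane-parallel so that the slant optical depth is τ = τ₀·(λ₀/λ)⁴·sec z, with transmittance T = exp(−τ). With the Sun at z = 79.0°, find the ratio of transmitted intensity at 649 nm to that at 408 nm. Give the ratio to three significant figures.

2.64

Airmass: sec 79.0° = 5.2408.
τ(649 nm) = 0.0618 × (560/649)⁴ × 5.2408 = 0.0618 × 0.5543 × 5.2408 = 0.1795.
τ(408 nm) = 0.0618 × (560/408)⁴ × 5.2408 = 0.0618 × 3.5490 × 5.2408 = 1.1495.
T(649)/T(408) = exp(τ_B − τ_A) = exp(0.9699) = 2.6378.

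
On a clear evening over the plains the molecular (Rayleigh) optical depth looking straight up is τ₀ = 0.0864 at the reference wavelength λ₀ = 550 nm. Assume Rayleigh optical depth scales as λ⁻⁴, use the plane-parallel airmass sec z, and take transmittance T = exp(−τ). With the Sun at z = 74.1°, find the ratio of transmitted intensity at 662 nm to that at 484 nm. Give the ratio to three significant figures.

Airmass: sec 74.1° = 3.6502.
τ(662 nm) = 0.0864 × (550/662)⁴ × 3.6502 = 0.0864 × 0.4765 × 3.6502 = 0.1503.
τ(484 nm) = 0.0864 × (550/484)⁴ × 3.6502 = 0.0864 × 1.6675 × 3.6502 = 0.5259.
T(662)/T(484) = exp(τ_B − τ_A) = exp(0.3756) = 1.4559.

1.46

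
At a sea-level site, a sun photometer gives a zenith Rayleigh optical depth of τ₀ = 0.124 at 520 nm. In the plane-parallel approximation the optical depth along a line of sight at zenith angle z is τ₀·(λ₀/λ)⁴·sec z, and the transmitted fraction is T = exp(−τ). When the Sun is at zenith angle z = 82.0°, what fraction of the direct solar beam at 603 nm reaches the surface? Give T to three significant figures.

0.611

sec 82.0° = 7.1853.
τ = 0.124 × (520/603)⁴ × 7.1853 = 0.124 × 0.5530 × 7.1853 = 0.4927.
T = exp(−0.4927) = 0.6110.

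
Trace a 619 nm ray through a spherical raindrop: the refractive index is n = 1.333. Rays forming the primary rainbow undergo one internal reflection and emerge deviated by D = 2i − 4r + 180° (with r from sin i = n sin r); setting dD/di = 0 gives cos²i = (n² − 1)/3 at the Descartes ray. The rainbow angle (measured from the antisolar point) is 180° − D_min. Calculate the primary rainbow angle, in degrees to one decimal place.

42.1°

cos²i = (1.77689 − 1)/3 = 0.25896; i = arccos(0.50888) = 59.410°.
sin r = sin 59.410°/1.333 = 0.64579; r = 40.225°.
D_min = 2·59.410° − 4·40.225° + 180° = 137.922°.
Rainbow angle = 180° − D_min = 42.078°.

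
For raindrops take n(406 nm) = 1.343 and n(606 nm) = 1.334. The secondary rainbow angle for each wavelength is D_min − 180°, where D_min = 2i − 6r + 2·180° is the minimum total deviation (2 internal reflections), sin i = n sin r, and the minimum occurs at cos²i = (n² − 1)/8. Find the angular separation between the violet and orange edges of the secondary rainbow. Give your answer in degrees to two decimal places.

2.33°

At 406 nm (n = 1.343): cos²i = 0.10046 → i = 71.522°, r = 44.928°, D_min = 233.478°, rainbow angle = 53.478°.
At 606 nm (n = 1.334): cos²i = 0.09744 → i = 71.810°, r = 45.411°, D_min = 231.153°, rainbow angle = 51.153°.
Angular width = |53.478° − 51.153°| = 2.325°.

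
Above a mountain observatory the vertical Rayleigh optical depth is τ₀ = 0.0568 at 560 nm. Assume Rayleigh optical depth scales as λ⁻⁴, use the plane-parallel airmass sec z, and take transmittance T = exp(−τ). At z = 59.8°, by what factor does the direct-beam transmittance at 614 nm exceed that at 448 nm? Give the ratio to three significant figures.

1.22

Airmass: sec 59.8° = 1.9880.
τ(614 nm) = 0.0568 × (560/614)⁴ × 1.9880 = 0.0568 × 0.6920 × 1.9880 = 0.0781.
τ(448 nm) = 0.0568 × (560/448)⁴ × 1.9880 = 0.0568 × 2.4414 × 1.9880 = 0.2757.
T(614)/T(448) = exp(τ_B − τ_A) = exp(0.1975) = 1.2184.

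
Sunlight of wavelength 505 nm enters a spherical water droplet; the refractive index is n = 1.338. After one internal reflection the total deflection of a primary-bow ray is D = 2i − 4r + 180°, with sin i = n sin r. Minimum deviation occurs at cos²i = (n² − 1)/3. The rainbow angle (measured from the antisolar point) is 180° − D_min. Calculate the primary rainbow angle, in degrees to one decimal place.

cos²i = (1.79024 − 1)/3 = 0.26341; i = arccos(0.51324) = 59.120°.
sin r = sin 59.120°/1.338 = 0.64144; r = 39.899°.
D_min = 2·59.120° − 4·39.899° + 180° = 138.643°.
Rainbow angle = 180° − D_min = 41.357°.

41.4°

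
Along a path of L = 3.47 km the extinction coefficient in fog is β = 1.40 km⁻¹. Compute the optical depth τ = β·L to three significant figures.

4.86

τ = β·L = 1.40 × 3.47 = 4.8580.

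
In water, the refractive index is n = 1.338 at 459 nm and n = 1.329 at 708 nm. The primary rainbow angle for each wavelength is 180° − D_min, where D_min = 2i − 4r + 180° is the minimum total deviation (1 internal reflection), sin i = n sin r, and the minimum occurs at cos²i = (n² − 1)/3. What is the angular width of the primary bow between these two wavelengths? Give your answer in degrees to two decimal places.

1.31°

At 459 nm (n = 1.338): cos²i = 0.26341 → i = 59.120°, r = 39.899°, D_min = 138.643°, rainbow angle = 41.357°.
At 708 nm (n = 1.329): cos²i = 0.25541 → i = 59.643°, r = 40.487°, D_min = 137.337°, rainbow angle = 42.663°.
Angular width = |41.357° − 42.663°| = 1.307°.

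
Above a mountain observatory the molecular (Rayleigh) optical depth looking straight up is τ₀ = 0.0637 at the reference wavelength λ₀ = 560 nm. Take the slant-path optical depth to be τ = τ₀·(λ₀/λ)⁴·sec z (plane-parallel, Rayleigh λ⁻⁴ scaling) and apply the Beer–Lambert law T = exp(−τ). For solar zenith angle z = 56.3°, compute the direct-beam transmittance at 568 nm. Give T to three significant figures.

0.897

sec 56.3° = 1.8023.
τ = 0.0637 × (560/568)⁴ × 1.8023 = 0.0637 × 0.9448 × 1.8023 = 0.1085.
T = exp(−0.1085) = 0.8972.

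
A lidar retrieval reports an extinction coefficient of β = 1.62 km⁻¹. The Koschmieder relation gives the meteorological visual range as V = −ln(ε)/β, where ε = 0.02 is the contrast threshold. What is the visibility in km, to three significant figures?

2.41 km

V = −ln(0.02) / 1.62 = 3.912 / 1.62 = 2.4148 km.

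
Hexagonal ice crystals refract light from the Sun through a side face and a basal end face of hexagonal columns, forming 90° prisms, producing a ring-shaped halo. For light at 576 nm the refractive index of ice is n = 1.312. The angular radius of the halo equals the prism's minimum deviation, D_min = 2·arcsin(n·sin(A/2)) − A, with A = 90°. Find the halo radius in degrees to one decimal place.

46.2°

n·sin(A/2) = 1.312 × sin 45° = 1.312 × 0.7071 = 0.9277.
D_min = 2·arcsin(0.9277) − 90° = 2 × 68.083° − 90° = 46.166°.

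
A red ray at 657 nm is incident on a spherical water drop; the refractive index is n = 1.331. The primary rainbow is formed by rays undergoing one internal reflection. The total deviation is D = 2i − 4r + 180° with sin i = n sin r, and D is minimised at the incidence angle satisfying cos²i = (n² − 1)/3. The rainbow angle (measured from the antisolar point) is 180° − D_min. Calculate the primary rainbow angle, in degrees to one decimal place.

cos²i = (1.77156 − 1)/3 = 0.25719; i = arccos(0.50714) = 59.527°.
sin r = sin 59.527°/1.331 = 0.64753; r = 40.356°.
D_min = 2·59.527° − 4·40.356° + 180° = 137.630°.
Rainbow angle = 180° − D_min = 42.370°.

42.4°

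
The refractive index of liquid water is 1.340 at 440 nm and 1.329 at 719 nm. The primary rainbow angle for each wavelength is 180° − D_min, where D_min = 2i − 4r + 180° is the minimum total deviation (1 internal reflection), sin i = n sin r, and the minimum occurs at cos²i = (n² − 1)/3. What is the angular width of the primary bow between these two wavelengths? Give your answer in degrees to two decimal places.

1.59°

At 440 nm (n = 1.340): cos²i = 0.26520 → i = 59.004°, r = 39.770°, D_min = 138.929°, rainbow angle = 41.071°.
At 719 nm (n = 1.329): cos²i = 0.25541 → i = 59.643°, r = 40.487°, D_min = 137.337°, rainbow angle = 42.663°.
Angular width = |41.071° − 42.663°| = 1.592°.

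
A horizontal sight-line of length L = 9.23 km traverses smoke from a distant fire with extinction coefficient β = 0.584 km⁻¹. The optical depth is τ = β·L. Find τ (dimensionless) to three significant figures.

5.39

τ = β·L = 0.584 × 9.23 = 5.3903.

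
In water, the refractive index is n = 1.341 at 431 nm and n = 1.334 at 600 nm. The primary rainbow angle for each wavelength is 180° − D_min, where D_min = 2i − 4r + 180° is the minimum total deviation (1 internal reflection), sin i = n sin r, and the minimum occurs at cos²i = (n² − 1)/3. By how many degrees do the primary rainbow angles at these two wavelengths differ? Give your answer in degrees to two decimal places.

1.00°

At 431 nm (n = 1.341): cos²i = 0.26609 → i = 58.946°, r = 39.705°, D_min = 139.071°, rainbow angle = 40.929°.
At 600 nm (n = 1.334): cos²i = 0.25985 → i = 59.352°, r = 40.159°, D_min = 138.067°, rainbow angle = 41.933°.
Angular width = |40.929° − 41.933°| = 1.004°.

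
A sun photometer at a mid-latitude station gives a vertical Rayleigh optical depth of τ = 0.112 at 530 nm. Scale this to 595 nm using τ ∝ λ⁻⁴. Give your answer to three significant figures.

0.0705

τ(595 nm) = τ(530 nm) × (530/595)⁴ = 0.112 × (0.8908)⁴ = 0.112 × 0.6296 = 0.0705.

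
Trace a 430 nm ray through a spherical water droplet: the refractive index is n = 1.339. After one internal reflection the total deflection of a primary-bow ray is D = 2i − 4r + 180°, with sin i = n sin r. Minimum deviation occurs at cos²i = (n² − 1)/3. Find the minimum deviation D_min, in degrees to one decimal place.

138.8°

cos²i = (1.79292 − 1)/3 = 0.26431; i = arccos(0.51411) = 59.062°.
sin r = sin 59.062°/1.339 = 0.64057; r = 39.834°.
D_min = 2·59.062° − 4·39.834° + 180° = 138.786°.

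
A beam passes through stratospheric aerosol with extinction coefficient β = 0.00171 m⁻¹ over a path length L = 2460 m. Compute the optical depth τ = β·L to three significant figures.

4.21

τ = β·L = 0.00171 × 2460 = 4.2066.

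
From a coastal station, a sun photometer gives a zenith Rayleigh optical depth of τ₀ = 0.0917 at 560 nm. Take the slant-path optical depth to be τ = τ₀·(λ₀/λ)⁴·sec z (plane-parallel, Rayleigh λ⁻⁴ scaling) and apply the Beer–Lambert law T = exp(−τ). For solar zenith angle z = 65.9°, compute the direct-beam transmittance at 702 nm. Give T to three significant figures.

sec 65.9° = 2.4490.
τ = 0.0917 × (560/702)⁴ × 2.4490 = 0.0917 × 0.4050 × 2.4490 = 0.0909.
T = exp(−0.0909) = 0.9131.

0.913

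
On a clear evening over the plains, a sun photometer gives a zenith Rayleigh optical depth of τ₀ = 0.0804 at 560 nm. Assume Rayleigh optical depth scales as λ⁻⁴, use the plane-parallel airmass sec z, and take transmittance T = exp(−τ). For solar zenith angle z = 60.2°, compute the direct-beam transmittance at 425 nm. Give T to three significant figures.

sec 60.2° = 2.0122.
τ = 0.0804 × (560/425)⁴ × 2.0122 = 0.0804 × 3.0144 × 2.0122 = 0.4877.
T = exp(−0.4877) = 0.6141.

0.614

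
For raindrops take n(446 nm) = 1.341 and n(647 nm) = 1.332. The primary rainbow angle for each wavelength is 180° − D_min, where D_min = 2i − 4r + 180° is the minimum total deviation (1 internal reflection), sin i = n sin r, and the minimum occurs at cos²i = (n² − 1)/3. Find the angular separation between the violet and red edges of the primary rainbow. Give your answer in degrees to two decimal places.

1.29°

At 446 nm (n = 1.341): cos²i = 0.26609 → i = 58.946°, r = 39.705°, D_min = 139.071°, rainbow angle = 40.929°.
At 647 nm (n = 1.332): cos²i = 0.25807 → i = 59.469°, r = 40.290°, D_min = 137.776°, rainbow angle = 42.224°.
Angular width = |40.929° − 42.224°| = 1.295°.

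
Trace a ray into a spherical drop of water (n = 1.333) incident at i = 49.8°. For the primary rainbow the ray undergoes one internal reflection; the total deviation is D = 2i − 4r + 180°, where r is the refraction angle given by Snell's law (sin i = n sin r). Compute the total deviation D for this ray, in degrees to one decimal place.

sin r = sin 49.8° / 1.333 = 0.7638/1.333 = 0.5730; r = 34.96°.
D = 2·49.8° − 4·34.96° + 180° = 99.60° − 139.84° + 180° = 139.76°.

139.8°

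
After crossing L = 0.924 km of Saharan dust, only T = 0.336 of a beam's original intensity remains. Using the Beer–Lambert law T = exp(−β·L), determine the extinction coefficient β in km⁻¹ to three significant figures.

1.18 km⁻¹

Beer–Lambert: T = exp(−βL) ⇒ β = −ln(T)/L = −ln(0.336)/0.924 = 1.0906/0.924 = 1.18 km⁻¹.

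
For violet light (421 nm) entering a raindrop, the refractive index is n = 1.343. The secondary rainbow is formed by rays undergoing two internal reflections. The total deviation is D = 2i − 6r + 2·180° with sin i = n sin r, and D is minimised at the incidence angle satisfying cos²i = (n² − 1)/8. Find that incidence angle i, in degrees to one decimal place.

cos²i = (1.343² − 1)/8 = (1.80365 − 1)/8 = 0.10046.
cos i = 0.31695, so i = 71.522°.

71.5°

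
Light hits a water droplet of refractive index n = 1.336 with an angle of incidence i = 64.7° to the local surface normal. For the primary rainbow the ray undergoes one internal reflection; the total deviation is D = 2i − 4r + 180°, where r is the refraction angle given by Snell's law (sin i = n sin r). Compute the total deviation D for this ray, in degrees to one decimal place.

sin r = sin 64.7° / 1.336 = 0.9041/1.336 = 0.6767; r = 42.59°.
D = 2·64.7° − 4·42.59° + 180° = 129.40° − 170.35° + 180° = 139.05°.

139.1°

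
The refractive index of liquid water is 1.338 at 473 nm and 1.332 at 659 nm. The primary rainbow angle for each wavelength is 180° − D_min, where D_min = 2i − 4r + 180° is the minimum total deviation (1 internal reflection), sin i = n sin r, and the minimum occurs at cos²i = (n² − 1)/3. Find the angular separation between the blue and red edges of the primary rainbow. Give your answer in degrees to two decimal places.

0.87°

At 473 nm (n = 1.338): cos²i = 0.26341 → i = 59.120°, r = 39.899°, D_min = 138.643°, rainbow angle = 41.357°.
At 659 nm (n = 1.332): cos²i = 0.25807 → i = 59.469°, r = 40.290°, D_min = 137.776°, rainbow angle = 42.224°.
Angular width = |41.357° − 42.224°| = 0.867°.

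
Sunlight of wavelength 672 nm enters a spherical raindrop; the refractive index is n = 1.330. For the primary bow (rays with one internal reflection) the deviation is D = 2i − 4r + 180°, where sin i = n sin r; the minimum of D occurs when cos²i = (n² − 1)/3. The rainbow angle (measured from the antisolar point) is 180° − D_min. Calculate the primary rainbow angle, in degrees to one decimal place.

cos²i = (1.76890 − 1)/3 = 0.25630; i = arccos(0.50626) = 59.585°.
sin r = sin 59.585°/1.330 = 0.64841; r = 40.422°.
D_min = 2·59.585° − 4·40.422° + 180° = 137.484°.
Rainbow angle = 180° − D_min = 42.516°.

42.5°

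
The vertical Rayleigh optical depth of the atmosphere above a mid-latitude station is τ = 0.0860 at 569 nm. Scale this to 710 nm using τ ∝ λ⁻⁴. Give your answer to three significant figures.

τ(710 nm) = τ(569 nm) × (569/710)⁴ = 0.0860 × (0.8014)⁴ = 0.0860 × 0.4125 = 0.0355.

0.0355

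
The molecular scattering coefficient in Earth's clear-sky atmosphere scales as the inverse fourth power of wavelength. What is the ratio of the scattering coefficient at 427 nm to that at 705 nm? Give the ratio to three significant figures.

Rayleigh scattering ∝ λ⁻⁴, so the ratio of coefficients is the inverse fourth power of the wavelength ratio.
σ(427)/σ(705) = (705/427)⁴ = (1.6511)⁴ = 7.431.

7.43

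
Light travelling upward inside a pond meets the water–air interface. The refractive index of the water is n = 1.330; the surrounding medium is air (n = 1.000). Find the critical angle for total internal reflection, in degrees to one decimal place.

48.8°

sin θ_c = n_air / n = 1.000 / 1.330 = 0.7519.
θ_c = arcsin(0.7519) = 48.75°.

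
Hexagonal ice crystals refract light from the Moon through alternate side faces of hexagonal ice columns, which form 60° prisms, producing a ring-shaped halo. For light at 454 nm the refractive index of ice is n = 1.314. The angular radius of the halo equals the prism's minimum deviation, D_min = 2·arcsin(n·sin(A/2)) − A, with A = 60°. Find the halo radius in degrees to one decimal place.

22.1°

n·sin(A/2) = 1.314 × sin 30° = 1.314 × 0.5000 = 0.6570.
D_min = 2·arcsin(0.6570) − 60° = 2 × 41.071° − 60° = 22.143°.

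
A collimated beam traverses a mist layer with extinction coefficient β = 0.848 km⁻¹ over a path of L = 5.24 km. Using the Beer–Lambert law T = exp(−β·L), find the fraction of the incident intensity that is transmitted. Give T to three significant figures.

0.0118

τ = β·L = 0.848 × 5.24 = 4.4435.
T = exp(−4.4435) = 0.0118.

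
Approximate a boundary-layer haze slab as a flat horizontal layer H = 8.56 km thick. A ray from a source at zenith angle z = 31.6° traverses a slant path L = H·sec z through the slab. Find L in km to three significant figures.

10.1 km

sec z = 1/cos 31.6° = 1.1741.
L = 8.56 × 1.1741 = 10.050 km.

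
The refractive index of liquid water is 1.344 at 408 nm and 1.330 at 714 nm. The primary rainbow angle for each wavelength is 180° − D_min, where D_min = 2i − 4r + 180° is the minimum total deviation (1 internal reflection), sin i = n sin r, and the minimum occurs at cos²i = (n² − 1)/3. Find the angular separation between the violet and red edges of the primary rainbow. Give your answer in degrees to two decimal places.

2.01°

At 408 nm (n = 1.344): cos²i = 0.26878 → i = 58.772°, r = 39.512°, D_min = 139.495°, rainbow angle = 40.505°.
At 714 nm (n = 1.330): cos²i = 0.25630 → i = 59.585°, r = 40.422°, D_min = 137.484°, rainbow angle = 42.516°.
Angular width = |40.505° − 42.516°| = 2.011°.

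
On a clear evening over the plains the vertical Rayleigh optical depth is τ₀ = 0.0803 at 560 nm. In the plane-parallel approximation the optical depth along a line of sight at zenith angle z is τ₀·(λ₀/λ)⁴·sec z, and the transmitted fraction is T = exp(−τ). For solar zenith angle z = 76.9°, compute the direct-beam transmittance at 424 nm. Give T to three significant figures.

sec 76.9° = 4.4121.
τ = 0.0803 × (560/424)⁴ × 4.4121 = 0.0803 × 3.0429 × 4.4121 = 1.0781.
T = exp(−1.0781) = 0.3403.

0.340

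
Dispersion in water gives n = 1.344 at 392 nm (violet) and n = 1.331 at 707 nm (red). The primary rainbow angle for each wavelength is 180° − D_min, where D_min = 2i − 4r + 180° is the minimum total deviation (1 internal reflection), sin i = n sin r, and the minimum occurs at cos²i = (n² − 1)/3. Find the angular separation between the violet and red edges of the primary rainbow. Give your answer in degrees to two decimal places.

At 392 nm (n = 1.344): cos²i = 0.26878 → i = 58.772°, r = 39.512°, D_min = 139.495°, rainbow angle = 40.505°.
At 707 nm (n = 1.331): cos²i = 0.25719 → i = 59.527°, r = 40.356°, D_min = 137.630°, rainbow angle = 42.370°.
Angular width = |40.505° − 42.370°| = 1.865°.

1.86°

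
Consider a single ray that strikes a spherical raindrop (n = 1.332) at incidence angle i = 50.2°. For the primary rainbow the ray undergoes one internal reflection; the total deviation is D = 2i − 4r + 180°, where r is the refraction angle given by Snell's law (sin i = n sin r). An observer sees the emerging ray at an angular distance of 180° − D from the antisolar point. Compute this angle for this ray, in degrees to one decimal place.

40.5°

sin r = sin 50.2° / 1.332 = 0.7683/1.332 = 0.5768; r = 35.23°.
D = 2·50.2° − 4·35.23° + 180° = 100.40° − 140.90° + 180° = 139.50°.
Angle from antisolar point = 180° − D = 40.50°.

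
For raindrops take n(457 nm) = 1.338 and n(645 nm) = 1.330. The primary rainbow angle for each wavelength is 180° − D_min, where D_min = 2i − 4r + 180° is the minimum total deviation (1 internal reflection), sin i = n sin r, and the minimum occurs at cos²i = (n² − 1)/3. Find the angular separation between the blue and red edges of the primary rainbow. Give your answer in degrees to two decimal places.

At 457 nm (n = 1.338): cos²i = 0.26341 → i = 59.120°, r = 39.899°, D_min = 138.643°, rainbow angle = 41.357°.
At 645 nm (n = 1.330): cos²i = 0.25630 → i = 59.585°, r = 40.422°, D_min = 137.484°, rainbow angle = 42.516°.
Angular width = |41.357° − 42.516°| = 1.160°.

1.16°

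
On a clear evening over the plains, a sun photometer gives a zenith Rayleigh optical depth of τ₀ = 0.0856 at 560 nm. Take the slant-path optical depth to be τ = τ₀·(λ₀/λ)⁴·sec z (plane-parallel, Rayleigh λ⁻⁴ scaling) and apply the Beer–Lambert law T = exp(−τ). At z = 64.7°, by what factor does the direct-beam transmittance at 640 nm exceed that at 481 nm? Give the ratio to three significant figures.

Airmass: sec 64.7° = 2.3400.
τ(640 nm) = 0.0856 × (560/640)⁴ × 2.3400 = 0.0856 × 0.5862 × 2.3400 = 0.1174.
τ(481 nm) = 0.0856 × (560/481)⁴ × 2.3400 = 0.0856 × 1.8373 × 2.3400 = 0.3680.
T(640)/T(481) = exp(τ_B − τ_A) = exp(0.2506) = 1.2848.

1.28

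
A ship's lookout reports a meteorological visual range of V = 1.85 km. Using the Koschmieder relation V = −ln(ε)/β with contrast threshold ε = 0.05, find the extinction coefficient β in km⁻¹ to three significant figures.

β = −ln(0.05) / V = 2.996 / 1.85 = 1.6193 km⁻¹.

1.62 km⁻¹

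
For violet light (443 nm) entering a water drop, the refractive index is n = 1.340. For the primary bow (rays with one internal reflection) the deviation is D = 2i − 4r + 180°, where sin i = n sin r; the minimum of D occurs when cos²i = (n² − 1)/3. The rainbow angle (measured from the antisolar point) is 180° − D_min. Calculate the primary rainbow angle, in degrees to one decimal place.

cos²i = (1.79560 − 1)/3 = 0.26520; i = arccos(0.51498) = 59.004°.
sin r = sin 59.004°/1.340 = 0.63971; r = 39.770°.
D_min = 2·59.004° − 4·39.770° + 180° = 138.929°.
Rainbow angle = 180° − D_min = 41.071°.

41.1°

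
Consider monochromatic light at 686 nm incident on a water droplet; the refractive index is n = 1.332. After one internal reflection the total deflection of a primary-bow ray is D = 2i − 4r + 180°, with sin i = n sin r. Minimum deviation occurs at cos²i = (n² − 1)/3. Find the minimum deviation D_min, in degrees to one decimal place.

137.8°

cos²i = (1.77422 − 1)/3 = 0.25807; i = arccos(0.50801) = 59.469°.
sin r = sin 59.469°/1.332 = 0.64666; r = 40.290°.
D_min = 2·59.469° − 4·40.290° + 180° = 137.776°.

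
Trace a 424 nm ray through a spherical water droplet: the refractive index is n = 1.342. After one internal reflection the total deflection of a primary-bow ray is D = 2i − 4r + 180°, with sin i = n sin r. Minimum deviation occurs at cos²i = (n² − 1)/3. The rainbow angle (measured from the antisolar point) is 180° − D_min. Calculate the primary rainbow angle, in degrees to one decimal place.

cos²i = (1.80096 − 1)/3 = 0.26699; i = arccos(0.51671) = 58.888°.
sin r = sin 58.888°/1.342 = 0.63797; r = 39.641°.
D_min = 2·58.888° − 4·39.641° + 180° = 139.213°.
Rainbow angle = 180° − D_min = 40.787°.

40.8°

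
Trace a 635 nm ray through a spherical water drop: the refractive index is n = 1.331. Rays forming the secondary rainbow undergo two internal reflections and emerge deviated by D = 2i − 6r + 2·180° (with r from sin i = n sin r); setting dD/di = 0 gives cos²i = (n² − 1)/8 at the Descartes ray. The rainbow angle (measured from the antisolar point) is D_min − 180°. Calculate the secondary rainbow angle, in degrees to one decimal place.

50.4°

cos²i = (1.77156 − 1)/8 = 0.09645; i = arccos(0.31056) = 71.907°.
sin r = sin 71.907°/1.331 = 0.71417; r = 45.575°.
D_min = 2·71.907° − 6·45.575° + 360° = 230.365°.
Rainbow angle = D_min − 180° = 50.365°.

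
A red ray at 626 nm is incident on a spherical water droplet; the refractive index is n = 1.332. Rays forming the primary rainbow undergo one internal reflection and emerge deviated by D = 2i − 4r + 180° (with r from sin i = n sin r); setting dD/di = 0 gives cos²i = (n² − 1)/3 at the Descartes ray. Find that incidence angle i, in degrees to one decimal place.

59.5°

cos²i = (1.332² − 1)/3 = (1.77422 − 1)/3 = 0.25807.
cos i = 0.50801, so i = 59.469°.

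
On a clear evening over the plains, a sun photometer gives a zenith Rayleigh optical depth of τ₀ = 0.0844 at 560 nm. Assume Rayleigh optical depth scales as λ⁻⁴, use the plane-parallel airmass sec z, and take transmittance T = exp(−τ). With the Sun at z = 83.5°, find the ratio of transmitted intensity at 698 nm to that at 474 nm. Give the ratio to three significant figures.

3.14

Airmass: sec 83.5° = 8.8337.
τ(698 nm) = 0.0844 × (560/698)⁴ × 8.8337 = 0.0844 × 0.4143 × 8.8337 = 0.3089.
τ(474 nm) = 0.0844 × (560/474)⁴ × 8.8337 = 0.0844 × 1.9482 × 8.8337 = 1.4525.
T(698)/T(474) = exp(τ_B − τ_A) = exp(1.1436) = 3.1381.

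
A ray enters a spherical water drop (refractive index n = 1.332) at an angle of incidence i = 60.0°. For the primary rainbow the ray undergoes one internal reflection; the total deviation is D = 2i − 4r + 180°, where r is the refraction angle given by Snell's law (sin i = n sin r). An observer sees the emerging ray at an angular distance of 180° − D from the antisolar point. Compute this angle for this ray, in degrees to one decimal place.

42.2°

sin r = sin 60.0° / 1.332 = 0.8660/1.332 = 0.6502; r = 40.55°.
D = 2·60.0° − 4·40.55° + 180° = 120.00° − 162.22° + 180° = 137.78°.
Angle from antisolar point = 180° − D = 42.22°.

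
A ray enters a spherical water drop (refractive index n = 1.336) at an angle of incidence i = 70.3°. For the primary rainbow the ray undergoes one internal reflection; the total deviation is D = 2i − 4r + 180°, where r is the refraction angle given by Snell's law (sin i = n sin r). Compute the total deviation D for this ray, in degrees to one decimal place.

sin r = sin 70.3° / 1.336 = 0.9415/1.336 = 0.7047; r = 44.80°.
D = 2·70.3° − 4·44.80° + 180° = 140.60° − 179.22° + 180° = 141.38°.

141.4°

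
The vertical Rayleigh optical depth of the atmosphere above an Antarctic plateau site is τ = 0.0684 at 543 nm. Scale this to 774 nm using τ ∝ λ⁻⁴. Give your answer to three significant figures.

0.0166

τ(774 nm) = τ(543 nm) × (543/774)⁴ = 0.0684 × (0.7016)⁴ = 0.0684 × 0.2422 = 0.0166.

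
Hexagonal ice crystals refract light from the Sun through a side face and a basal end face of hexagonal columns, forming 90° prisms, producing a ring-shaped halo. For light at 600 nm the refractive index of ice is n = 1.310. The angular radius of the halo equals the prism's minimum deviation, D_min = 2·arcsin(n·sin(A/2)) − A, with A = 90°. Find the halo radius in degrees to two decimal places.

45.73°

n·sin(A/2) = 1.310 × sin 45° = 1.310 × 0.7071 = 0.9263.
D_min = 2·arcsin(0.9263) − 90° = 2 × 67.867° − 90° = 45.733°.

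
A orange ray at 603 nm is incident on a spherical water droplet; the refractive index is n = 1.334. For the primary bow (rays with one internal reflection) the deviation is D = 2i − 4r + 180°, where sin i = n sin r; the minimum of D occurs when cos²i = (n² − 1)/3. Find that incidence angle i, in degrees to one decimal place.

cos²i = (1.334² − 1)/3 = (1.77956 − 1)/3 = 0.25985.
cos i = 0.50976, so i = 59.352°.

59.4°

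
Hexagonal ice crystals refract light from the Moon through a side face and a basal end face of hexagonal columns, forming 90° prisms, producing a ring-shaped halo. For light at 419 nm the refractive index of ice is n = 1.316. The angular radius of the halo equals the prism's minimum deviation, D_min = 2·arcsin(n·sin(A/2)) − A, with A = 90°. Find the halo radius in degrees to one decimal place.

n·sin(A/2) = 1.316 × sin 45° = 1.316 × 0.7071 = 0.9306.
D_min = 2·arcsin(0.9306) − 90° = 2 × 68.521° − 90° = 47.042°.

47.0°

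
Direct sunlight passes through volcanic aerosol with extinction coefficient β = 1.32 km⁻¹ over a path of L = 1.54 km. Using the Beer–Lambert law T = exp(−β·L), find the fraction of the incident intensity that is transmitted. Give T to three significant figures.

τ = β·L = 1.32 × 1.54 = 2.0328.
T = exp(−2.0328) = 0.1310.

0.131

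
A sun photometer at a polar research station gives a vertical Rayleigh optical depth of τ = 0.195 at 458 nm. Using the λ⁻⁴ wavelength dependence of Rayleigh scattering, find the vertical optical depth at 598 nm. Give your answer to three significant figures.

0.0671

τ(598 nm) = τ(458 nm) × (458/598)⁴ = 0.195 × (0.7659)⁴ = 0.195 × 0.3441 = 0.0671.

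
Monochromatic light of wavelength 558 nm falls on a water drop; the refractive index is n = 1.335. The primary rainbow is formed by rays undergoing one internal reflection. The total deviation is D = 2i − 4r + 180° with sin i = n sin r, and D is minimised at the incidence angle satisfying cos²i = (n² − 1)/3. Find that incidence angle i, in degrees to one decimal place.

59.3°

cos²i = (1.335² − 1)/3 = (1.78222 − 1)/3 = 0.26074.
cos i = 0.51063, so i = 59.294°.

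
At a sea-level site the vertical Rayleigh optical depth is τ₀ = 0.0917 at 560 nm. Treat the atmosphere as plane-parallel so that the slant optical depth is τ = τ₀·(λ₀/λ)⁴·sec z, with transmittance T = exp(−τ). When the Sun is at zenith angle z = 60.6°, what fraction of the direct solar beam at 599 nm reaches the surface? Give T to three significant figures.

sec 60.6° = 2.0371.
τ = 0.0917 × (560/599)⁴ × 2.0371 = 0.0917 × 0.7639 × 2.0371 = 0.1427.
T = exp(−0.1427) = 0.8670.

0.867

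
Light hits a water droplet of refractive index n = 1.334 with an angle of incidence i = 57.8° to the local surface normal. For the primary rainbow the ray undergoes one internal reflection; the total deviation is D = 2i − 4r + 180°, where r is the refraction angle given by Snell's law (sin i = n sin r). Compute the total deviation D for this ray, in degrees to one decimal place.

138.1°

sin r = sin 57.8° / 1.334 = 0.8462/1.334 = 0.6343; r = 39.37°.
D = 2·57.8° − 4·39.37° + 180° = 115.60° − 157.48° + 180° = 138.12°.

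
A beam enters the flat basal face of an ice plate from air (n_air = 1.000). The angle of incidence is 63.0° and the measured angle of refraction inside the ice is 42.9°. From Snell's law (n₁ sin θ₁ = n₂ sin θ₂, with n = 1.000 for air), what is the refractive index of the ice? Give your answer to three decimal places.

n = sin θ_i / sin θ_r = sin 63.0° / sin 42.9° = 0.8910 / 0.6807 = 1.3089.

1.309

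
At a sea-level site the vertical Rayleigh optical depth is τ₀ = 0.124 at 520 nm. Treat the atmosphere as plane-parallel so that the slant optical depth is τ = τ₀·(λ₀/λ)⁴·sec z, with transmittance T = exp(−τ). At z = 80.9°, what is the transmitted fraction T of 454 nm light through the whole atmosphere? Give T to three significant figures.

0.259

sec 80.9° = 6.3228.
τ = 0.124 × (520/454)⁴ × 6.3228 = 0.124 × 1.7210 × 6.3228 = 1.3493.
T = exp(−1.3493) = 0.2594.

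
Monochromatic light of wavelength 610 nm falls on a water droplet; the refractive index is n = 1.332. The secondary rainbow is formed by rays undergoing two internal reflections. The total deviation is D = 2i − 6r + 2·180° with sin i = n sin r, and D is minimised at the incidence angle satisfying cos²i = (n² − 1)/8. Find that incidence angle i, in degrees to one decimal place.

cos²i = (1.332² − 1)/8 = (1.77422 − 1)/8 = 0.09678.
cos i = 0.31109, so i = 71.875°.

71.9°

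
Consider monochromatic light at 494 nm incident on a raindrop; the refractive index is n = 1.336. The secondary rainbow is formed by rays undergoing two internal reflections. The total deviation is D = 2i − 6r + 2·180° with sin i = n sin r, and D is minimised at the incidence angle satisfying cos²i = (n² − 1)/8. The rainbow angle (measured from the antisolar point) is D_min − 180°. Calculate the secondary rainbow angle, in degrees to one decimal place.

51.7°

cos²i = (1.78490 − 1)/8 = 0.09811; i = arccos(0.31323) = 71.746°.
sin r = sin 71.746°/1.336 = 0.71084; r = 45.303°.
D_min = 2·71.746° − 6·45.303° + 360° = 231.674°.
Rainbow angle = D_min − 180° = 51.674°.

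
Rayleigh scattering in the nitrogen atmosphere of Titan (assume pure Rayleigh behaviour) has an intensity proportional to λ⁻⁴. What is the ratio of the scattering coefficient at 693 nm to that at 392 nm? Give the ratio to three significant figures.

0.102

Rayleigh scattering ∝ λ⁻⁴, so the ratio of coefficients is the inverse fourth power of the wavelength ratio.
σ(693)/σ(392) = (392/693)⁴ = (0.5657)⁴ = 0.1024.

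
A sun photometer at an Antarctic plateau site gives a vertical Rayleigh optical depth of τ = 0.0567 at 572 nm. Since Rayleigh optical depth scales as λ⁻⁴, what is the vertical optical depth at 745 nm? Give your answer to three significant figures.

0.0197

τ(745 nm) = τ(572 nm) × (572/745)⁴ = 0.0567 × (0.7678)⁴ = 0.0567 × 0.3475 = 0.0197.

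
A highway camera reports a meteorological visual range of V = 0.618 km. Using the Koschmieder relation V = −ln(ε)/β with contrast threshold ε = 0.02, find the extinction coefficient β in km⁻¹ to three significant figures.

β = −ln(0.02) / V = 3.912 / 0.618 = 6.3301 km⁻¹.

6.33 km⁻¹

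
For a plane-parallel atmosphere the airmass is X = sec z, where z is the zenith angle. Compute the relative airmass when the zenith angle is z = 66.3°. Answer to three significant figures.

X = sec z = 1/cos 66.3° = 1/0.4019 = 2.4879.

2.49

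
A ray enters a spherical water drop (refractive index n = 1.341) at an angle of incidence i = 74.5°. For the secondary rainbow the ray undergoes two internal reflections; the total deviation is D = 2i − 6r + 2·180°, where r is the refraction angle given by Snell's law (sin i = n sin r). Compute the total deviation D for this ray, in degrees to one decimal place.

233.4°

sin r = sin 74.5° / 1.341 = 0.9636/1.341 = 0.7186; r = 45.94°.
D = 2·74.5° − 6·45.94° + 2·180° = 149.00° − 275.63° + 360° = 233.37°.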